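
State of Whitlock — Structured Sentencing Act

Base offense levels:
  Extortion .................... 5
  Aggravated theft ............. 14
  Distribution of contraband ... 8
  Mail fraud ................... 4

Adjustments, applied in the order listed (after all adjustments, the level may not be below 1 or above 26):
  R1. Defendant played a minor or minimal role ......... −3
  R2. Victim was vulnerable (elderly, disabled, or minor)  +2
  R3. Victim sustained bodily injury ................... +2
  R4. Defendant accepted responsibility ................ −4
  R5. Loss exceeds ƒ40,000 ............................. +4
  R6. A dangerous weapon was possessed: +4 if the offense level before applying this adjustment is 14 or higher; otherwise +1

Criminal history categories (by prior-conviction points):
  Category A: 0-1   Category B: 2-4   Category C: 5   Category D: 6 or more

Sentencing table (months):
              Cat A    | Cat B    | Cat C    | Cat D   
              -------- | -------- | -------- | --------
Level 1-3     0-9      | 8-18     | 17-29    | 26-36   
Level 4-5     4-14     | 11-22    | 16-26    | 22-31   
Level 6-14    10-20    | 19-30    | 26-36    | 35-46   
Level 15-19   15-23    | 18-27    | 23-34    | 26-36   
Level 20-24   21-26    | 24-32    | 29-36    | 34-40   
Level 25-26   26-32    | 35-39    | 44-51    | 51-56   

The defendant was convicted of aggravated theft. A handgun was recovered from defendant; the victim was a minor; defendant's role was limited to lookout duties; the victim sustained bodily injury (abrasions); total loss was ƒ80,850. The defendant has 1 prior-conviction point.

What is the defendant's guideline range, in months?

Base offense level for aggravated theft: 14.
R1 applies: 14 − 3 = 11.
R2 applies: 11 + 2 = 13.
R3 applies: 13 + 2 = 15.
R4 does not apply.
R5 applies: 15 + 4 = 19.
R6 applies (level before this adjustment is 19 ≥ 14, so +4): 19 + 4 = 23.
Final offense level: 23.
Criminal history: 1 prior point → Category A (0-1).
Level 23 falls in the 20-24 band.
Grid: Level 20-24 × Category A = 21-26 months.

21-26 months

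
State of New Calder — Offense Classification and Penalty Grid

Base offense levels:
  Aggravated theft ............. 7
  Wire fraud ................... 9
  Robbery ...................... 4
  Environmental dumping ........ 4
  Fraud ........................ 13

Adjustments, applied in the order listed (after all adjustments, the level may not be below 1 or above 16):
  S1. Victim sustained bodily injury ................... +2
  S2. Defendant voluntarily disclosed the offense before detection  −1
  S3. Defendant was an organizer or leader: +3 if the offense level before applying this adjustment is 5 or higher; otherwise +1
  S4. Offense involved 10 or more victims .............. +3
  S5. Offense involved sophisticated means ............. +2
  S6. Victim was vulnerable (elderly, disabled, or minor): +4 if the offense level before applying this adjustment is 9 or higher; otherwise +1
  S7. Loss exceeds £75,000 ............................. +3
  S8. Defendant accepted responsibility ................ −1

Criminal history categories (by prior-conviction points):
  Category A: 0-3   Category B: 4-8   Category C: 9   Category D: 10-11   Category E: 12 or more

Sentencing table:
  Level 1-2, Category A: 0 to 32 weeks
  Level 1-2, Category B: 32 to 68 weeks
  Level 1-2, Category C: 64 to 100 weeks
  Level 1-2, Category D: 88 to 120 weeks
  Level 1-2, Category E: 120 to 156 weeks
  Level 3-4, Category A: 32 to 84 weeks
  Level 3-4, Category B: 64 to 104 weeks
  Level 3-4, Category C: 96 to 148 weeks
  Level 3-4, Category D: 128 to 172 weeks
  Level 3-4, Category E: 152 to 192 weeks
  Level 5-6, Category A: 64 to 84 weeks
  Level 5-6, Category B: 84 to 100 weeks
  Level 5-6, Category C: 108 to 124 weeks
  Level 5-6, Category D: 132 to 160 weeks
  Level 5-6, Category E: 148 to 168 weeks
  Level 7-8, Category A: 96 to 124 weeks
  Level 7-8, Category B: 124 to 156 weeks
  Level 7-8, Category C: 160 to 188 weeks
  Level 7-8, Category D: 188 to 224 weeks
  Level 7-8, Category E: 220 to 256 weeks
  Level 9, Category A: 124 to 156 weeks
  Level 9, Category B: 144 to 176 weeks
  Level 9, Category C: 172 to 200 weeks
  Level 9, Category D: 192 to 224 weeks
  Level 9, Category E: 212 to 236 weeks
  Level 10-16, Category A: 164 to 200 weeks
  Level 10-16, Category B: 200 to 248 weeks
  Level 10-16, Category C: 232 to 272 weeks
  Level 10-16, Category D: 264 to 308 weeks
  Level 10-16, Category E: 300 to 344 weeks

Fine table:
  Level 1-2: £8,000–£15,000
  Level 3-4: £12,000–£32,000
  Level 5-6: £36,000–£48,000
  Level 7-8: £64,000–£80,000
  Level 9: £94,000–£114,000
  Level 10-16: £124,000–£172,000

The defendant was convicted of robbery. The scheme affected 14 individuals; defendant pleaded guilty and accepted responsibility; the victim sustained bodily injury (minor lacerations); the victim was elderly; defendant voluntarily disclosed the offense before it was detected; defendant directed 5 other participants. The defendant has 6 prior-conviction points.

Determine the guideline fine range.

£124,000–£172,000

Base offense level for robbery: 4.
S1 applies: 4 + 2 = 6.
S2 applies: 6 − 1 = 5.
S3 applies (level before this adjustment is 5 ≥ 5, so +3): 5 + 3 = 8.
S4 applies: 8 + 3 = 11.
S6 applies (level before this adjustment is 11 ≥ 9, so +4): 11 + 4 = 15.
S8 applies: 15 − 1 = 14.
Final offense level: 14.
Level 14 falls in the 10-16 band.
Fine table: Level 10-16 → £124,000–£172,000.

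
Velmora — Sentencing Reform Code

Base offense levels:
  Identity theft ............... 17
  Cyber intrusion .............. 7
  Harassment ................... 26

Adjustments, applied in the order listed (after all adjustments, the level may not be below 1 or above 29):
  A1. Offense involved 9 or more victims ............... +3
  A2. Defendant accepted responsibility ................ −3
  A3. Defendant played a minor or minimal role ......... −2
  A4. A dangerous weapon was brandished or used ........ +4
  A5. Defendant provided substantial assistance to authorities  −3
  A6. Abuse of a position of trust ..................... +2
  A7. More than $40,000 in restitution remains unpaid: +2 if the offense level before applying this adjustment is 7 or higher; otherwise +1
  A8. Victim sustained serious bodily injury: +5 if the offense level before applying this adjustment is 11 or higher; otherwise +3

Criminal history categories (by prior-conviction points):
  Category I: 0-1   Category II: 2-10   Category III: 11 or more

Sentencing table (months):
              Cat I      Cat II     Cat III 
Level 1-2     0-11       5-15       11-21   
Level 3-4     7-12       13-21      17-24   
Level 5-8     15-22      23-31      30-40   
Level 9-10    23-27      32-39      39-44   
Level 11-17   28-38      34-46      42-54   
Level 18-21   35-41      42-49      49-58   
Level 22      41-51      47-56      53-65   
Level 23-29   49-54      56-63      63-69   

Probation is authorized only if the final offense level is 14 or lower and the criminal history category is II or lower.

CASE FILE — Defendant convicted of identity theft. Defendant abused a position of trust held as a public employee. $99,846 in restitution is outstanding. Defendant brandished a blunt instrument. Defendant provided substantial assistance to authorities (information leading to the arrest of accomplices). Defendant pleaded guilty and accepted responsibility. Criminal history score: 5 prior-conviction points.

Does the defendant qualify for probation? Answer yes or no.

No

Base offense level for identity theft: 17.
A1 does not apply.
A2 applies: 17 − 3 = 14.
A3 does not apply.
A4 applies: 14 + 4 = 18.
A5 applies: 18 − 3 = 15.
A6 applies: 15 + 2 = 17.
A7 applies (level before this adjustment is 17 ≥ 7, so +2): 17 + 2 = 19.
A8 does not apply.
Final offense level: 19.
Criminal history: 5 prior points → Category II (2-10).
Level 19 falls in the 18-21 band.
Grid: Level 18-21 × Category II = 42-49 months.
Probation check: level 19 > 14 and category II ≤ II → not eligible.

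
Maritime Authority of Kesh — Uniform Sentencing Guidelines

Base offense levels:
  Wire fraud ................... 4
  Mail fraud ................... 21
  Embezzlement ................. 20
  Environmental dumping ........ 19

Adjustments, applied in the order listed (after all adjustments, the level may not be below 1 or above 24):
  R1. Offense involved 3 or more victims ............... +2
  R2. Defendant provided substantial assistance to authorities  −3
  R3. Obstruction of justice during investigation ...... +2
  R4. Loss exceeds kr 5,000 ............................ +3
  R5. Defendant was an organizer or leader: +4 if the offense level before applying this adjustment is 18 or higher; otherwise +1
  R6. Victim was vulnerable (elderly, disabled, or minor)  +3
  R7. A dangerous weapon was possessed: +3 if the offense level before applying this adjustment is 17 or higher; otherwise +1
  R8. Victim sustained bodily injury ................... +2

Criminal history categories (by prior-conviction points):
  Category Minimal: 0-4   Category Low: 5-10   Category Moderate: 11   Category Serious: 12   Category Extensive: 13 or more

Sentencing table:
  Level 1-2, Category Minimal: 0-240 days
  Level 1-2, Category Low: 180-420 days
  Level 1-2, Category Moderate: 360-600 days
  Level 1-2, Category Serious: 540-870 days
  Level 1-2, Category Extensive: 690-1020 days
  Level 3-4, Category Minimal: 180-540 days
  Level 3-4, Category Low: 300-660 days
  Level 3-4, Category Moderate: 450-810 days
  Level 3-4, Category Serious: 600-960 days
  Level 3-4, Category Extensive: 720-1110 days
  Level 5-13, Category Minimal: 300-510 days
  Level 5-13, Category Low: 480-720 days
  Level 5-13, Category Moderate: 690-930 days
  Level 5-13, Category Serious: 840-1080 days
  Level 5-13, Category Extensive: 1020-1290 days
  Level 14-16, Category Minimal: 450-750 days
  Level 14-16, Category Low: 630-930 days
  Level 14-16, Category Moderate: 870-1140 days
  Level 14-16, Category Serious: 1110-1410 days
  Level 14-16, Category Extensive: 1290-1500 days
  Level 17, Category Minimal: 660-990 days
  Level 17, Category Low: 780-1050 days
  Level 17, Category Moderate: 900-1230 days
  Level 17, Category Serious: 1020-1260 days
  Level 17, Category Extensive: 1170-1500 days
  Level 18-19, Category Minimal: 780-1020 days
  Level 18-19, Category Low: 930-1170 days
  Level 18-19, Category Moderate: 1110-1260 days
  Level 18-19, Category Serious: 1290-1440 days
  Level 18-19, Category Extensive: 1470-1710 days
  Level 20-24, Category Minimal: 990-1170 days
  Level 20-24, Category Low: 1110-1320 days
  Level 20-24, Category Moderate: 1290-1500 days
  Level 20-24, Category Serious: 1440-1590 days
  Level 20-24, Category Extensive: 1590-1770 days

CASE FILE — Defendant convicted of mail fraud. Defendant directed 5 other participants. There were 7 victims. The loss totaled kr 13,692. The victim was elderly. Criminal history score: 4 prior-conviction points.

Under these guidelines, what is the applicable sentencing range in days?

Base offense level for mail fraud: 21.
R1 applies: 21 + 2 = 23.
R2 does not apply.
R3 does not apply.
R4 applies: 23 + 3 = 26.
R5 applies (level before this adjustment is 26 ≥ 18, so +4): 26 + 4 = 30.
R6 applies: 30 + 3 = 33.
R7 does not apply.
R8 does not apply.
Level 33 exceeds the maximum of 24; capped at 24.
Final offense level: 24.
Criminal history: 4 prior points → Category Minimal (0-4).
Level 24 falls in the 20-24 band.
Grid: Level 20-24 × Category Minimal = 990-1170 days.

990-1170 days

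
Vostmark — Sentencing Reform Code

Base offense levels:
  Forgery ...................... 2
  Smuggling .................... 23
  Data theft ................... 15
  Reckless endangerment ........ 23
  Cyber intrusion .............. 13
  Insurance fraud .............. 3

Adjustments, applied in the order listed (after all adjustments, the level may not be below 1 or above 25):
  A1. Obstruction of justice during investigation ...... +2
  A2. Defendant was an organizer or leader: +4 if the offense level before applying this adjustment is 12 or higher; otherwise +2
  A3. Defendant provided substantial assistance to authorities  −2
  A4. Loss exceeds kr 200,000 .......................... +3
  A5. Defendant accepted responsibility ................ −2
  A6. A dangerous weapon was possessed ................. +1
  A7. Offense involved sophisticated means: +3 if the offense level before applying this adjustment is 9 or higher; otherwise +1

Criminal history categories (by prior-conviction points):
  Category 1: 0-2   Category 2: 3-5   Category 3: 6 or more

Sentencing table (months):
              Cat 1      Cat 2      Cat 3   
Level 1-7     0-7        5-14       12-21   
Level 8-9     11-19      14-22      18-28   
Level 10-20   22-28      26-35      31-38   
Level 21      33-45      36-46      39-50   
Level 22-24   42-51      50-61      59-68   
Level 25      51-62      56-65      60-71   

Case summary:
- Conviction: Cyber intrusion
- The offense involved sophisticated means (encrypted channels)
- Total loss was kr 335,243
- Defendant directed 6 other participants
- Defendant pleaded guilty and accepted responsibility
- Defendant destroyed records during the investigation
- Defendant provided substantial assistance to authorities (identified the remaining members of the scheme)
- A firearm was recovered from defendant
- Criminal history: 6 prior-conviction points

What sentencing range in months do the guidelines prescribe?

Base offense level for cyber intrusion: 13.
A1 applies: 13 + 2 = 15.
A2 applies (level before this adjustment is 15 ≥ 12, so +4): 15 + 4 = 19.
A3 applies: 19 − 2 = 17.
A4 applies: 17 + 3 = 20.
A5 applies: 20 − 2 = 18.
A6 applies: 18 + 1 = 19.
A7 applies (level before this adjustment is 19 ≥ 9, so +3): 19 + 3 = 22.
Final offense level: 22.
Criminal history: 6 prior points → Category 3 (6+).
Level 22 falls in the 22-24 band.
Grid: Level 22-24 × Category 3 = 59-68 months.

59-68 months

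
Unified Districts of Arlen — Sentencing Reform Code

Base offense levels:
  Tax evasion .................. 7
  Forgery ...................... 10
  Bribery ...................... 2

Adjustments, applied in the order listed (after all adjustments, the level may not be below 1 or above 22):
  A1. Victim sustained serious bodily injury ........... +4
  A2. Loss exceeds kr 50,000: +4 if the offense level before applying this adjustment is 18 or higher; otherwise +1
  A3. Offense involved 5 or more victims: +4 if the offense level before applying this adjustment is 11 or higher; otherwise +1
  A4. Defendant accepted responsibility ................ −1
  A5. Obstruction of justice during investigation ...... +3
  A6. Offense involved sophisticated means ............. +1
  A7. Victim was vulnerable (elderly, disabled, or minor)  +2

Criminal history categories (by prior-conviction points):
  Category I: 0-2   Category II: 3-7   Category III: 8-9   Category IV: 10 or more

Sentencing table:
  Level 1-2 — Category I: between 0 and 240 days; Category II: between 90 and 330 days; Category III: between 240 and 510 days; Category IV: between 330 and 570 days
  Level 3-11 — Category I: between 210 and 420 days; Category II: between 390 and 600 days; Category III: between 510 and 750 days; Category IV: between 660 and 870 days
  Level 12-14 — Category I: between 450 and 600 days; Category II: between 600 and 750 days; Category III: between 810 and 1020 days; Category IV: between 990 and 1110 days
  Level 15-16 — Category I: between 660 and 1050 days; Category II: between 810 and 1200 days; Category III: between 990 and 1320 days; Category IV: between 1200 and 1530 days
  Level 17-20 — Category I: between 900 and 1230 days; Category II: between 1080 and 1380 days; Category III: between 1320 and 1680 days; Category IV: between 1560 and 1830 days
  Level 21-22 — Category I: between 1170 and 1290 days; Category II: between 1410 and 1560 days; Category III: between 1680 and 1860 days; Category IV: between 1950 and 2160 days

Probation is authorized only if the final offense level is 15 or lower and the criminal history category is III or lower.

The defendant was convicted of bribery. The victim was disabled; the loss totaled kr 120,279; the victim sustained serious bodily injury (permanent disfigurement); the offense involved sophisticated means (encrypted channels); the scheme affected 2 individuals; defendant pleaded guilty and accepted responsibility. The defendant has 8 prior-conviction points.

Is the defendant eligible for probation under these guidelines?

Yes

Base offense level for bribery: 2.
A1 applies: 2 + 4 = 6.
A2 applies (level before this adjustment is 6 < 18, so +1): 6 + 1 = 7.
A3 does not apply.
A4 applies: 7 − 1 = 6.
A5 does not apply.
A6 applies: 6 + 1 = 7.
A7 applies: 7 + 2 = 9.
Final offense level: 9.
Criminal history: 8 prior points → Category III (8-9).
Level 9 falls in the 3-11 band.
Grid: Level 3-11 × Category III = 510-750 days.
Probation check: level 9 ≤ 15 and category III ≤ III → eligible.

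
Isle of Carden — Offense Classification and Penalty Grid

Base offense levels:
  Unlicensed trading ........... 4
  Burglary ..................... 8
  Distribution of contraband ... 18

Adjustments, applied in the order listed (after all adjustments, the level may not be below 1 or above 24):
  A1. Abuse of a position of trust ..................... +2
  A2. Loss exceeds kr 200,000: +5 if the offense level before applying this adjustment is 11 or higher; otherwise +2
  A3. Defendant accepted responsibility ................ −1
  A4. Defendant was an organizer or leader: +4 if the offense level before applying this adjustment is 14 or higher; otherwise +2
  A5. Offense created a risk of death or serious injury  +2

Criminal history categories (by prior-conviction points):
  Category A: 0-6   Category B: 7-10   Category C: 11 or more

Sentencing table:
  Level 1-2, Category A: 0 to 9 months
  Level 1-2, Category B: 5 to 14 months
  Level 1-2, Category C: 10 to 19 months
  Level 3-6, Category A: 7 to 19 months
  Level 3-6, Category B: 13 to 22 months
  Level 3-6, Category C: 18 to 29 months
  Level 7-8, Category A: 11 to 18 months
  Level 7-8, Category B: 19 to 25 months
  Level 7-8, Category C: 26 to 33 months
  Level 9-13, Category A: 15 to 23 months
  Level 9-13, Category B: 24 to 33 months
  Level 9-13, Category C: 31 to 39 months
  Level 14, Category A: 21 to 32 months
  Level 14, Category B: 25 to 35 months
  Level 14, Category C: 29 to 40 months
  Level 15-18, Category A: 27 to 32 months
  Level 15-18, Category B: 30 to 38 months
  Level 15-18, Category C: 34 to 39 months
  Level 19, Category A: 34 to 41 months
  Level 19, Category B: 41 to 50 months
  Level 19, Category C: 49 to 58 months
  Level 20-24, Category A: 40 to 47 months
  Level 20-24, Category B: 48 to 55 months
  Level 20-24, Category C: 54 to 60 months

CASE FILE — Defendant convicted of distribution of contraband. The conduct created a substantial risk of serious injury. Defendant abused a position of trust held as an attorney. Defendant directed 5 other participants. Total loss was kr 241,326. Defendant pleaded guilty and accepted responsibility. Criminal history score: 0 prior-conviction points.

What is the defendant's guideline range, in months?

Base offense level for distribution of contraband: 18.
A1 applies: 18 + 2 = 20.
A2 applies (level before this adjustment is 20 ≥ 11, so +5): 20 + 5 = 25.
A3 applies: 25 − 1 = 24.
A4 applies (level before this adjustment is 24 ≥ 14, so +4): 24 + 4 = 28.
A5 applies: 28 + 2 = 30.
Level 30 exceeds the maximum of 24; capped at 24.
Final offense level: 24.
Criminal history: 0 prior points → Category A (0-6).
Level 24 falls in the 20-24 band.
Grid: Level 20-24 × Category A = 40-47 months.

40-47 months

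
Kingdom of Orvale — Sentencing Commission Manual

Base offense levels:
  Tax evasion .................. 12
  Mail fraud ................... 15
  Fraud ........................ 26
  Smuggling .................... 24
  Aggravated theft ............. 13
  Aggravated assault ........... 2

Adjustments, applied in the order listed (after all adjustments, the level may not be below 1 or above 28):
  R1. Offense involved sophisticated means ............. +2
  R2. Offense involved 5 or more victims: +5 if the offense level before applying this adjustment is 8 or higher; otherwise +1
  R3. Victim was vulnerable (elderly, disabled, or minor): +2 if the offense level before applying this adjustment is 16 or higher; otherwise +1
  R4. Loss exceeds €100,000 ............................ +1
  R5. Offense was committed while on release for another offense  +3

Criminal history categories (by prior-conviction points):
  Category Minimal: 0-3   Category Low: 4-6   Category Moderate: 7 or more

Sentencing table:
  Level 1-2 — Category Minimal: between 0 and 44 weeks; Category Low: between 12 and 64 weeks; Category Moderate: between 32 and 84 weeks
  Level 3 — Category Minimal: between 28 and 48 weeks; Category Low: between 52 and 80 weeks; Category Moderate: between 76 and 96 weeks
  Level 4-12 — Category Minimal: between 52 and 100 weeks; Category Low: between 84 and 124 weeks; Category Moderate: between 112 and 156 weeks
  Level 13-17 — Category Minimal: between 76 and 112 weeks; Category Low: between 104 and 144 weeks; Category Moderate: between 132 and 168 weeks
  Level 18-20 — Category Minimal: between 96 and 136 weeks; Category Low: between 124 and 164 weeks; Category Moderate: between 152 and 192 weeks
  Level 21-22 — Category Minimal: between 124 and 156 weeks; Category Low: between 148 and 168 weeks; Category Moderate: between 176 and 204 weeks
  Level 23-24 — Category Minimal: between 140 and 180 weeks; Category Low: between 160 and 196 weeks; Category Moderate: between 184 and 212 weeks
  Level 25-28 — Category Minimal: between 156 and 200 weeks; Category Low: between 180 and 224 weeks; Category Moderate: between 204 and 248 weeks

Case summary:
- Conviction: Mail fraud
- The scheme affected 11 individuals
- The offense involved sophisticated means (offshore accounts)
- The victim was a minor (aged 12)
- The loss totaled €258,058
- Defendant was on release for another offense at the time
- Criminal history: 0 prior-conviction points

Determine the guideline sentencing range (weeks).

156-200 weeks

Base offense level for mail fraud: 15.
R1 applies: 15 + 2 = 17.
R2 applies (level before this adjustment is 17 ≥ 8, so +5): 17 + 5 = 22.
R3 applies (level before this adjustment is 22 ≥ 16, so +2): 22 + 2 = 24.
R4 applies: 24 + 1 = 25.
R5 applies: 25 + 3 = 28.
Final offense level: 28.
Criminal history: 0 prior points → Category Minimal (0-3).
Level 28 falls in the 25-28 band.
Grid: Level 25-28 × Category Minimal = 156-200 weeks.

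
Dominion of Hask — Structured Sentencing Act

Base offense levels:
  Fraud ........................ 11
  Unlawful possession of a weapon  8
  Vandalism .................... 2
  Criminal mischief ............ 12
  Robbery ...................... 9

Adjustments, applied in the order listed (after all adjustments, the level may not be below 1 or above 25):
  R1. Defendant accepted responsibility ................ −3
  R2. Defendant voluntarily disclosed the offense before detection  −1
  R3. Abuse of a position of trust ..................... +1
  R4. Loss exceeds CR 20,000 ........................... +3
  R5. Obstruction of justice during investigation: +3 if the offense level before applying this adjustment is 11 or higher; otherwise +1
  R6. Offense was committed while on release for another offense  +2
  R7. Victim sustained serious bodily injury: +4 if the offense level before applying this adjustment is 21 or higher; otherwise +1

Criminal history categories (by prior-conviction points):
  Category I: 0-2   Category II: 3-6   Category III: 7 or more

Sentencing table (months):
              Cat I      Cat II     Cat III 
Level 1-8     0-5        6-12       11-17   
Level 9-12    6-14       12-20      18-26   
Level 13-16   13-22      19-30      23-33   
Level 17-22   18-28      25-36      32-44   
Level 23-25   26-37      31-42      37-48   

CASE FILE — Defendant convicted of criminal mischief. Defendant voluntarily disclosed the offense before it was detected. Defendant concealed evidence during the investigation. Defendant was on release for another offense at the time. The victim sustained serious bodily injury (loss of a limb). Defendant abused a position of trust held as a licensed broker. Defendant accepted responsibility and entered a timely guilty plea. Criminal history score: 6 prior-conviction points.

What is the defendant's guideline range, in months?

19-30 months

Base offense level for criminal mischief: 12.
R1 applies: 12 − 3 = 9.
R2 applies: 9 − 1 = 8.
R3 applies: 8 + 1 = 9.
R5 applies (level before this adjustment is 9 < 11, so +1): 9 + 1 = 10.
R6 applies: 10 + 2 = 12.
R7 applies (level before this adjustment is 12 < 21, so +1): 12 + 1 = 13.
Final offense level: 13.
Criminal history: 6 prior points → Category II (3-6).
Level 13 falls in the 13-16 band.
Grid: Level 13-16 × Category II = 19-30 months.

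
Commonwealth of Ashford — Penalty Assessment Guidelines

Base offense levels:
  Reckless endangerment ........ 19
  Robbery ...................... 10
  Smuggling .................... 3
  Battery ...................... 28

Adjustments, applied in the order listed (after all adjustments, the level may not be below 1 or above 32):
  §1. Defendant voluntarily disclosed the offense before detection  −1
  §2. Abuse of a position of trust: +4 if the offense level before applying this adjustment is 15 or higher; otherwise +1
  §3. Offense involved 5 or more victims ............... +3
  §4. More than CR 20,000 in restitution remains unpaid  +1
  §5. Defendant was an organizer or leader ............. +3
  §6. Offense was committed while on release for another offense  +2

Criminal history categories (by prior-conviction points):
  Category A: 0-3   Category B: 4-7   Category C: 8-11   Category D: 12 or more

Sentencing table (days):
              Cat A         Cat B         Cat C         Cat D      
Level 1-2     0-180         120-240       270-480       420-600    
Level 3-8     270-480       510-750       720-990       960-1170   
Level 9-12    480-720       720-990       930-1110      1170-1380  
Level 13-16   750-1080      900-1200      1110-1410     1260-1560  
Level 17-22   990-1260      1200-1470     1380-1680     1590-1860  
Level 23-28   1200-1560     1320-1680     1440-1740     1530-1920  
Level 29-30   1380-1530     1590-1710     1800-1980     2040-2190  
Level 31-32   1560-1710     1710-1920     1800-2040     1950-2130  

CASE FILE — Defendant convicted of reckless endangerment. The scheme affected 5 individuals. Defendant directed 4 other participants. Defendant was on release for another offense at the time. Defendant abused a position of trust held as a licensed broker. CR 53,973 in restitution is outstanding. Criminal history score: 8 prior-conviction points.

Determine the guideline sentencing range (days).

Base offense level for reckless endangerment: 19.
§1 does not apply.
§2 applies (level before this adjustment is 19 ≥ 15, so +4): 19 + 4 = 23.
§3 applies: 23 + 3 = 26.
§4 applies: 26 + 1 = 27.
§5 applies: 27 + 3 = 30.
§6 applies: 30 + 2 = 32.
Final offense level: 32.
Criminal history: 8 prior points → Category C (8-11).
Level 32 falls in the 31-32 band.
Grid: Level 31-32 × Category C = 1800-2040 days.

1800-2040 days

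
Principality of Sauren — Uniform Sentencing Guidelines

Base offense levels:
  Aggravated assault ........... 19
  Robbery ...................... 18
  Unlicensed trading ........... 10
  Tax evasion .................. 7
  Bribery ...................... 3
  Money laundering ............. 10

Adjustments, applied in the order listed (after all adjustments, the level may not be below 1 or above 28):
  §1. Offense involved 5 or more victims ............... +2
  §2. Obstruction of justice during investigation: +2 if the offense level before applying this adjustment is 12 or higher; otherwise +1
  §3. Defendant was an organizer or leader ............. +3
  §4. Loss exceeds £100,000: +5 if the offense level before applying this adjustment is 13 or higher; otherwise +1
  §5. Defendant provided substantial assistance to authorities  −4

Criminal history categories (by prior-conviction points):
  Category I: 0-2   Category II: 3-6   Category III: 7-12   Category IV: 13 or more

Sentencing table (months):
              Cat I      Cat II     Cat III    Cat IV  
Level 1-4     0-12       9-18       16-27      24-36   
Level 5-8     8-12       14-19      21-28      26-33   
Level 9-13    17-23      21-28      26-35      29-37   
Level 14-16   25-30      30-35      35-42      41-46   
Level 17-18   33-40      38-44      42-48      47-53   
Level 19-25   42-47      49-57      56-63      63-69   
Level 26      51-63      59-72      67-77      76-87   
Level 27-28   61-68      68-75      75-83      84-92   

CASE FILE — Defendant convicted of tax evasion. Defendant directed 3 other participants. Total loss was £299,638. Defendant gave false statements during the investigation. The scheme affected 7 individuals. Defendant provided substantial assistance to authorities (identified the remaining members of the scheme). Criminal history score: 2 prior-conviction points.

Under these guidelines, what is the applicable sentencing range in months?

25-30 months

Base offense level for tax evasion: 7.
§1 applies: 7 + 2 = 9.
§2 applies (level before this adjustment is 9 < 12, so +1): 9 + 1 = 10.
§3 applies: 10 + 3 = 13.
§4 applies (level before this adjustment is 13 ≥ 13, so +5): 13 + 5 = 18.
§5 applies: 18 − 4 = 14.
Final offense level: 14.
Criminal history: 2 prior points → Category I (0-2).
Level 14 falls in the 14-16 band.
Grid: Level 14-16 × Category I = 25-30 months.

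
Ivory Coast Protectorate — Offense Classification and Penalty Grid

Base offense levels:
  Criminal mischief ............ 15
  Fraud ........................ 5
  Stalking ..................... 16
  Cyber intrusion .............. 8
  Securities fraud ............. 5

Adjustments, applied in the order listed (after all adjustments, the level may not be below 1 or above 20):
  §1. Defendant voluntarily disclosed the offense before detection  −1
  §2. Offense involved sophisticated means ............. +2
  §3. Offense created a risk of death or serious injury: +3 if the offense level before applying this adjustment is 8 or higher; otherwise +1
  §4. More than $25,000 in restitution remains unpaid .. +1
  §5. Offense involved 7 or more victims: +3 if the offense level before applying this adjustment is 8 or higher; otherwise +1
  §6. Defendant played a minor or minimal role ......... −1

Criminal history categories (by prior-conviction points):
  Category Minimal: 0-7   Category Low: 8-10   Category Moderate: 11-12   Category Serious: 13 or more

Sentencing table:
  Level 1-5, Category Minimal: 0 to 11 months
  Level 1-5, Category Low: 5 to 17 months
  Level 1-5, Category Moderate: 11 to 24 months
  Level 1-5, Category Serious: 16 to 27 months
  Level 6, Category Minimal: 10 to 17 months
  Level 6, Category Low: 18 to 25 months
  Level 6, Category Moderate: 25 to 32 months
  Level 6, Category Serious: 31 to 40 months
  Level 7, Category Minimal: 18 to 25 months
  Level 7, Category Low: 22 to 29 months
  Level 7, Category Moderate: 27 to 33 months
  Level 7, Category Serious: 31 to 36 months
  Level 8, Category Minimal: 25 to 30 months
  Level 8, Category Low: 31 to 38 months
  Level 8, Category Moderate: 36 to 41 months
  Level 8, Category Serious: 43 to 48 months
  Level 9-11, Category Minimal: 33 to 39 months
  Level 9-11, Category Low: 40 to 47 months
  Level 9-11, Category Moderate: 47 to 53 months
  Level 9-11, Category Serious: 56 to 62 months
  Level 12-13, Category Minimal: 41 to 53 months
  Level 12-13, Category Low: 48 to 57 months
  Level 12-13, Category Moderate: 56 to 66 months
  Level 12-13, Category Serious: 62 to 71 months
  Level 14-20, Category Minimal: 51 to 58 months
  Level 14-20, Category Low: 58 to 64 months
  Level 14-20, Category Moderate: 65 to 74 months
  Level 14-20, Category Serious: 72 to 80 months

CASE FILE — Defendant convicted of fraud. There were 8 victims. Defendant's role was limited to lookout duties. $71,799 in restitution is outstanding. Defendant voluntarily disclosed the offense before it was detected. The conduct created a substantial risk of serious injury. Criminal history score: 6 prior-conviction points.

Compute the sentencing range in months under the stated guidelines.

Base offense level for fraud: 5.
§1 applies: 5 − 1 = 4.
§2 does not apply.
§3 applies (level before this adjustment is 4 < 8, so +1): 4 + 1 = 5.
§4 applies: 5 + 1 = 6.
§5 applies (level before this adjustment is 6 < 8, so +1): 6 + 1 = 7.
§6 applies: 7 − 1 = 6.
Final offense level: 6.
Criminal history: 6 prior points → Category Minimal (0-7).
Level 6 falls in the 6 band.
Grid: Level 6 × Category Minimal = 10-17 months.

10-17 months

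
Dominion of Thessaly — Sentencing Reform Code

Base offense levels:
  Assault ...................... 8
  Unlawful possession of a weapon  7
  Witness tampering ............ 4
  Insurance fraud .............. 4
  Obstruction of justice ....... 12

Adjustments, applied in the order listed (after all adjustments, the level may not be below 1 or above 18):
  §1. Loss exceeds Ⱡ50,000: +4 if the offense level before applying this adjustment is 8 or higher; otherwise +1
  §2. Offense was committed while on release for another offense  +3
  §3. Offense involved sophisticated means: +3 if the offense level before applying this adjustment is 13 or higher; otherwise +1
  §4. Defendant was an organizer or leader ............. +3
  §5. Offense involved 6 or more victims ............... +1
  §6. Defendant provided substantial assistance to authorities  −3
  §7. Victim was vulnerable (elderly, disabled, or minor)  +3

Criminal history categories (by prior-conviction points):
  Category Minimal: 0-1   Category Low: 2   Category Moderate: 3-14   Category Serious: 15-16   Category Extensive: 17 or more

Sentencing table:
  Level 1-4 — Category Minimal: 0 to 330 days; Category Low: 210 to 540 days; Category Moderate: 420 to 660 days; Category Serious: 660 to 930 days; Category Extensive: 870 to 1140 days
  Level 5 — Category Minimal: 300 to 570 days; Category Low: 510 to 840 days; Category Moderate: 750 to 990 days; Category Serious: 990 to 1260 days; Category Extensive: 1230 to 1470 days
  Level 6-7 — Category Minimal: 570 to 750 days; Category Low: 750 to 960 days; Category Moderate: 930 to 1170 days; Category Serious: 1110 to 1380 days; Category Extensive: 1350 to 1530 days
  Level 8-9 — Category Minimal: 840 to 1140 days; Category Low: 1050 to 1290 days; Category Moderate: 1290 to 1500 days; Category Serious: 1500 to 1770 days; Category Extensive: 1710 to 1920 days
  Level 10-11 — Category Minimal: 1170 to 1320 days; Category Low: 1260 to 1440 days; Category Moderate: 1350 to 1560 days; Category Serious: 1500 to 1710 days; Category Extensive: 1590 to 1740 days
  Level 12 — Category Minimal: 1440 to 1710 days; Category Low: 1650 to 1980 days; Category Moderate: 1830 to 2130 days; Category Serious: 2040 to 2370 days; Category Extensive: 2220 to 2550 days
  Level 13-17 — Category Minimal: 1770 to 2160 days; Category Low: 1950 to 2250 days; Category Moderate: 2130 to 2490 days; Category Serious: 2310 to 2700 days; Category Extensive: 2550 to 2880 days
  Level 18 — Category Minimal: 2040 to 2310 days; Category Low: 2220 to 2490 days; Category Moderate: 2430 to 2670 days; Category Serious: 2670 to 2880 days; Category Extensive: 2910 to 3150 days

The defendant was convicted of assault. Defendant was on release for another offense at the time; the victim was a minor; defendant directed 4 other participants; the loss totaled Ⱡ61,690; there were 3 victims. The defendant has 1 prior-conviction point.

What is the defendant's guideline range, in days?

2040-2310 days

Base offense level for assault: 8.
§1 applies (level before this adjustment is 8 ≥ 8, so +4): 8 + 4 = 12.
§2 applies: 12 + 3 = 15.
§4 applies: 15 + 3 = 18.
§5 does not apply.
§6 does not apply.
§7 applies: 18 + 3 = 21.
Level 21 exceeds the maximum of 18; capped at 18.
Final offense level: 18.
Criminal history: 1 prior point → Category Minimal (0-1).
Level 18 falls in the 18 band.
Grid: Level 18 × Category Minimal = 2040-2310 days.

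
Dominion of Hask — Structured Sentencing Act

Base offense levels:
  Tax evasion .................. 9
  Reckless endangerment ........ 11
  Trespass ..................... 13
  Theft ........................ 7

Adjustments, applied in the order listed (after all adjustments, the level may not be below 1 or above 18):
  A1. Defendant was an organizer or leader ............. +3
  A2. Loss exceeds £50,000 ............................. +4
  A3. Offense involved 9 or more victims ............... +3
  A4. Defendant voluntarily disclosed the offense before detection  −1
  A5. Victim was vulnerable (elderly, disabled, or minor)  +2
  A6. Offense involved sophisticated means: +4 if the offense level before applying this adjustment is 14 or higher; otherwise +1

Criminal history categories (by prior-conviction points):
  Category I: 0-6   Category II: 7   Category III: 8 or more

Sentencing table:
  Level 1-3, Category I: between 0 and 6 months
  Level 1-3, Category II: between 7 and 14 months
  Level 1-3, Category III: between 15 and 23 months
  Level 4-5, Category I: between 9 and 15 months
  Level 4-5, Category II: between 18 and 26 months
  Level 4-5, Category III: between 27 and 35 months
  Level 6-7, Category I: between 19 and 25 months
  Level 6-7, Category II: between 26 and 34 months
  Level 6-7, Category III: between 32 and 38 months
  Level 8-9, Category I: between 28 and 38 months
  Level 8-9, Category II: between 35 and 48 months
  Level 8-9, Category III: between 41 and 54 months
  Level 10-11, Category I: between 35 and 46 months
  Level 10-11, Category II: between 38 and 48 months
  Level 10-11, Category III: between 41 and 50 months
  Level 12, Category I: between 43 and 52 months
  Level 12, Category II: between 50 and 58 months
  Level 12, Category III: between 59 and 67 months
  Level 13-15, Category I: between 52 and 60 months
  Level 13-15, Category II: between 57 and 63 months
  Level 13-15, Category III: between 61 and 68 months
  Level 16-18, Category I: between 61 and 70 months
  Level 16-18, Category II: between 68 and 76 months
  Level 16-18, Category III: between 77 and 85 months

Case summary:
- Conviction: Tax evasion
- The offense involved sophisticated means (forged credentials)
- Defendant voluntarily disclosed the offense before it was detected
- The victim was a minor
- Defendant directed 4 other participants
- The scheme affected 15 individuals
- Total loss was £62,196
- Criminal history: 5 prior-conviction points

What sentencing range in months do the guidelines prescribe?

Base offense level for tax evasion: 9.
A1 applies: 9 + 3 = 12.
A2 applies: 12 + 4 = 16.
A3 applies: 16 + 3 = 19.
A4 applies: 19 − 1 = 18.
A5 applies: 18 + 2 = 20.
A6 applies (level before this adjustment is 20 ≥ 14, so +4): 20 + 4 = 24.
Level 24 exceeds the maximum of 18; capped at 18.
Final offense level: 18.
Criminal history: 5 prior points → Category I (0-6).
Level 18 falls in the 16-18 band.
Grid: Level 16-18 × Category I = 61-70 months.

61-70 months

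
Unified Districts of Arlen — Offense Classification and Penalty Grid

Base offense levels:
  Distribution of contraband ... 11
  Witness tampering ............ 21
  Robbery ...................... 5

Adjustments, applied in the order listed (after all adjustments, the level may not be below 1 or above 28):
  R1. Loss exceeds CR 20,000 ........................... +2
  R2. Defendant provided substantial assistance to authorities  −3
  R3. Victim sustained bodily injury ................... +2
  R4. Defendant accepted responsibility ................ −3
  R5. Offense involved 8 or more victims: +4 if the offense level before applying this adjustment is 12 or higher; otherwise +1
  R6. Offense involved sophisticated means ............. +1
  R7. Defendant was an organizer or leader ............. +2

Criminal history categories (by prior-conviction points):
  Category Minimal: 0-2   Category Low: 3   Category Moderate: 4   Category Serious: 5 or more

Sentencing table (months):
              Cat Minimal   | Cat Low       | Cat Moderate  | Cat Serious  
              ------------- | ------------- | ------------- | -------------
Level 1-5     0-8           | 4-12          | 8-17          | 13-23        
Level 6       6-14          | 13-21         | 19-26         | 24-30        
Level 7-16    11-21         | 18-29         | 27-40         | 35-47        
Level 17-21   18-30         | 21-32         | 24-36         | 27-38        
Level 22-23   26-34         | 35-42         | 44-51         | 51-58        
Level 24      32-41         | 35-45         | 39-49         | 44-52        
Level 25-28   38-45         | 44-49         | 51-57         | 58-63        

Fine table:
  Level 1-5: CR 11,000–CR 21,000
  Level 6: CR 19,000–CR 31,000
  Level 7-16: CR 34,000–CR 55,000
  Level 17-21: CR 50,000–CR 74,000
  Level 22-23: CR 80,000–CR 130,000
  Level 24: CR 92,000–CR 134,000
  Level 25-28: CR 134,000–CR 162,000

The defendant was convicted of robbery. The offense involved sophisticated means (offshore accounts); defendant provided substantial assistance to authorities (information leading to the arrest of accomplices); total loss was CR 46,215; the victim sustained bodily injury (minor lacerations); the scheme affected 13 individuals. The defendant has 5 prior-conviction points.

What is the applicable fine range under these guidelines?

CR 34,000–CR 55,000

Base offense level for robbery: 5.
R1 applies: 5 + 2 = 7.
R2 applies: 7 − 3 = 4.
R3 applies: 4 + 2 = 6.
R5 applies (level before this adjustment is 6 < 12, so +1): 6 + 1 = 7.
R6 applies: 7 + 1 = 8.
R7 does not apply.
Final offense level: 8.
Level 8 falls in the 7-16 band.
Fine table: Level 7-16 → CR 34,000–CR 55,000.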